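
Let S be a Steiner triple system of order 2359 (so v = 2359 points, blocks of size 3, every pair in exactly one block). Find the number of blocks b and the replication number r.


An STS(v) is a 2-(v, 3, 1) BIBD: block size k = 3, λ = 1.
Replication: r(k − 1) = λ(v − 1) ⇒ r·2 = 2359 − 1 = 2358 ⇒ r = 1179.
Block count: bk = vr ⇒ b·3 = 2359·1179 = 2781261 ⇒ b = 927087.
(Check via b = v(v − 1)/6 = 2359·2358/6 = 5562522/6 = 927087.)

r = 1179, b = 927087.


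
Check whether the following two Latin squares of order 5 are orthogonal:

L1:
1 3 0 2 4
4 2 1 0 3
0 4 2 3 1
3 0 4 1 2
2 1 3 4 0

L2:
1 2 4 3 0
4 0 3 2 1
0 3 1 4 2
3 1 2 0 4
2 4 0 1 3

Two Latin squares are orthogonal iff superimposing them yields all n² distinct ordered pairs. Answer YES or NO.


Form the n² = 25 superimposed pairs (L1[i][j], L2[i][j]), row by row (rows and columns indexed from 0):
row 0: (1,1) (3,2) (0,4) (2,3) (4,0)
row 1: (4,4) (2,0) (1,3) (0,2) (3,1)
row 2: (0,0) (4,3) (2,1) (3,4) (1,2)
row 3: (3,3) (0,1) (4,2) (1,0) (2,4)
row 4: (2,2) (1,4) (3,0) (4,1) (0,3)
Orthogonality requires all 25 pairs distinct.
Check by first coordinate: for each symbol s of L1, list the L2 entries in the n cells where L1 = s; they must all differ.
  L1 = 0: L2 entries (in reading order) 4, 2, 0, 1, 3 — all 5 distinct ✓
  L1 = 1: L2 entries (in reading order) 1, 3, 2, 0, 4 — all 5 distinct ✓
  L1 = 2: L2 entries (in reading order) 3, 0, 1, 4, 2 — all 5 distinct ✓
  L1 = 3: L2 entries (in reading order) 2, 1, 4, 3, 0 — all 5 distinct ✓
  L1 = 4: L2 entries (in reading order) 0, 4, 3, 2, 1 — all 5 distinct ✓
Every symbol of L1 meets every symbol of L2 exactly once, so all 25 pairs are distinct (25 of 25).
Conclusion: YES.

YES


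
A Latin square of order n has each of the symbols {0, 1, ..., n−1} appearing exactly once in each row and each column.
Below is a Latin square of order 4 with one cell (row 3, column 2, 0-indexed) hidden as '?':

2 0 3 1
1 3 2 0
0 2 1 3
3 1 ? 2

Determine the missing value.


Row 3 contains symbols [1, 2, 3] — missing [0].
Column 2 contains symbols [1, 2, 3] — missing [0].
The missing symbol must appear in both missing sets; intersection = [0].
Therefore the hidden value is 0.

Missing value = 0.


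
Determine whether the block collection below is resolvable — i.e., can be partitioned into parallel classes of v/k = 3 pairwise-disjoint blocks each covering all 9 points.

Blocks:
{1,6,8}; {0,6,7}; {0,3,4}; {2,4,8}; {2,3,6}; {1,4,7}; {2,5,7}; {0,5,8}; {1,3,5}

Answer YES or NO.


v = 9, block size k = 3, number of blocks = 9.
For resolvability, blocks must partition into parallel classes of size v/k = 3.
Total blocks must therefore be a multiple of 3: 9 = 3·3 + 0 ⇒ divisible ✓.
Greedy packing gives 3 candidate class(es). Each should be a full parallel class (size 3, covers all 9 points).
  Class 1 (3 blocks): {1,6,8}; {0,3,4}; {2,5,7}. Points covered: [0, 1, 2, 3, 4, 5, 6, 7, 8].
  Class 2 (3 blocks): {0,6,7}; {2,4,8}; {1,3,5}. Points covered: [0, 1, 2, 3, 4, 5, 6, 7, 8].
  Class 3 (3 blocks): {2,3,6}; {1,4,7}; {0,5,8}. Points covered: [0, 1, 2, 3, 4, 5, 6, 7, 8].
All classes full (size 3)? YES. All classes cover every point? YES.
Resolvable? YES.

YES


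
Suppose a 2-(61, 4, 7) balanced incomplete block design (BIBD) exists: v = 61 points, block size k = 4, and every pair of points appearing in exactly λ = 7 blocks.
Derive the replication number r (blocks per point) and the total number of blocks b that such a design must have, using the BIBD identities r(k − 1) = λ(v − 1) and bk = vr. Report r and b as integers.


Any 2-(v, k, λ) BIBD satisfies two necessary conditions:
  (i)  Each point sits in r blocks, and counting incidences through any fixed point gives r(k − 1) = λ(v − 1), so r = λ(v − 1)/(k − 1).
  (ii) Total incidences bk = vr, so b = vr/k.
Step 1: r = λ(v − 1)/(k − 1) = 7·(61 − 1)/(4 − 1) = 7·60/3 = 420/3 = 140.
Step 2: b = vr/k = 61·140/4 = 8540/4 = 2135.
Check integrality: r = 140 ∈ Z ✓, b = 2135 ∈ Z ✓.
(These identities are necessary conditions: they determine r and b for any design with these parameters, but do not by themselves prove that one exists.)

r = 140, b = 2135.


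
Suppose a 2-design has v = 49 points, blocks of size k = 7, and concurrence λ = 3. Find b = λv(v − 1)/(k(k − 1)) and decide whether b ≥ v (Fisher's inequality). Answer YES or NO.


b = λv(v − 1)/(k(k − 1)) = 3·49·48/(7·6) = 7056/42 = 168.
Compare with v = 49: b ≥ v, so Fisher's inequality holds.

YES


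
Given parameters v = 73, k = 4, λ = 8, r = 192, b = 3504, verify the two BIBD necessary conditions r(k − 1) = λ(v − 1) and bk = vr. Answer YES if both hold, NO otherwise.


Condition (i): r(k − 1) = 192·3 = 576; λ(v − 1) = 8·72 = 576. Match? YES.
Condition (ii): bk = 3504·4 = 14016; vr = 73·192 = 14016. Match? YES.
Both conditions hold? YES.

YES


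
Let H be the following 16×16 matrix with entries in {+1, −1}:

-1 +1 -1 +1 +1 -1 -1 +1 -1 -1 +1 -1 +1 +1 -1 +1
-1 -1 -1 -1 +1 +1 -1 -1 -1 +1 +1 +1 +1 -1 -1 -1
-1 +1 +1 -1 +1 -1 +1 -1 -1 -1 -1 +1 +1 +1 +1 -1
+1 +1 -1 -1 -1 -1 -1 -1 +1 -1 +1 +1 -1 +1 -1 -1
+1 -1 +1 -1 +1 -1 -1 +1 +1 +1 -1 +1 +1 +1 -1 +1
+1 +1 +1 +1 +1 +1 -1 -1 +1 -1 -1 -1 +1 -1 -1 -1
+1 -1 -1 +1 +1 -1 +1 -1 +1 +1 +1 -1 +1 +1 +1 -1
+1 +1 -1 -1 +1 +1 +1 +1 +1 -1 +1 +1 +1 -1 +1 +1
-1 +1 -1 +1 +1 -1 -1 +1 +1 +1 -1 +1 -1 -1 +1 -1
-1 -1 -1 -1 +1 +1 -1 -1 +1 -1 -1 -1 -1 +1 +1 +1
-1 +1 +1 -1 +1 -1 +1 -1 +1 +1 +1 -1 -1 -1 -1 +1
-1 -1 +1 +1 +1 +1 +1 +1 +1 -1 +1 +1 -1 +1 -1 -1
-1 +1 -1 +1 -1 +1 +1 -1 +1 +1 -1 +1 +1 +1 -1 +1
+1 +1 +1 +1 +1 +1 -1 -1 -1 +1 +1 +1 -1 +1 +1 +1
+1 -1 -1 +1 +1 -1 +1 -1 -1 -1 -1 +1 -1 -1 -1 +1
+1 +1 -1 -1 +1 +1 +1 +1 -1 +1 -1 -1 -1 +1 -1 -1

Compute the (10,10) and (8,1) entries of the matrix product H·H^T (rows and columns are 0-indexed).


Row 1 of H: [-1, -1, -1, -1, 1, 1, -1, -1, -1, 1, 1, 1, 1, -1, -1, -1].
Row 8 of H: [-1, 1, -1, 1, 1, -1, -1, 1, 1, 1, -1, 1, -1, -1, 1, -1].
Row 10 of H: [-1, 1, 1, -1, 1, -1, 1, -1, 1, 1, 1, -1, -1, -1, -1, 1].
(H·H^T)[10][10] = Σ_j H[10][j]·H[10][j] = (-1)² + (1)² + (1)² + (-1)² + (1)² + (-1)² + (1)² + (-1)² + (1)² + (1)² + (1)² + (-1)² + (-1)² + (-1)² + (-1)² + (1)² = 1 + 1 + 1 + 1 + 1 + 1 + 1 + 1 + 1 + 1 + 1 + 1 + 1 + 1 + 1 + 1 = 16.
(H·H^T)[8][1] = Σ_j H[8][j]·H[1][j] = (-1)·(-1) + (1)·(-1) + (-1)·(-1) + (1)·(-1) + (1)·(1) + (-1)·(1) + (-1)·(-1) + (1)·(-1) + (1)·(-1) + (1)·(1) + (-1)·(1) + (1)·(1) + (-1)·(1) + (-1)·(-1) + (1)·(-1) + (-1)·(-1) = 1 + -1 + 1 + -1 + 1 + -1 + 1 + -1 + -1 + 1 + -1 + 1 + -1 + 1 + -1 + 1 = 0.
So rows 8 and 1 are orthogonal; the diagonal entry equals n = 16.

(10,10) entry = 16; (8,1) entry = 0.


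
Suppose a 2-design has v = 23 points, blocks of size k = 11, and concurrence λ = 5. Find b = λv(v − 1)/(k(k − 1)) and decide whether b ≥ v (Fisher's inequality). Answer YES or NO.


r = λ(v − 1)/(k − 1) = 5·22/10 = 11.
b = vr/k = 23·11/11 = 23.
Fisher's inequality: b ≥ v ⇔ 23 ≥ 23? YES.

YES


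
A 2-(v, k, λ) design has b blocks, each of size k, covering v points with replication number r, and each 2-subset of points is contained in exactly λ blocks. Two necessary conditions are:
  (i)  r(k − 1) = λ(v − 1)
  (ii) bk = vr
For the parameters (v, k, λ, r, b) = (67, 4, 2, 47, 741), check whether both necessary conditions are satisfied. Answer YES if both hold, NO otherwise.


Condition (i): r(k − 1) = 47·3 = 141; λ(v − 1) = 2·66 = 132. Match? NO.
Condition (ii): bk = 741·4 = 2964; vr = 67·47 = 3149. Match? NO.
Both conditions hold? NO.

NO


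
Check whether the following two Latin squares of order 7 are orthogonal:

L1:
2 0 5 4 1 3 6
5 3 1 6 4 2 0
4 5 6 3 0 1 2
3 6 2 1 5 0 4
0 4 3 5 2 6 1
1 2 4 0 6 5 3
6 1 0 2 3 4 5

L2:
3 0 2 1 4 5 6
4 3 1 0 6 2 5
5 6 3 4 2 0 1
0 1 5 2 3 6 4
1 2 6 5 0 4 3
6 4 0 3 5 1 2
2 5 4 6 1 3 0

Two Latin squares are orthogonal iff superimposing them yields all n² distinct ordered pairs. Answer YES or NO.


Form the n² = 49 superimposed pairs (L1[i][j], L2[i][j]), row by row (rows and columns indexed from 0):
row 0: (2,3) (0,0) (5,2) (4,1) (1,4) (3,5) (6,6)
row 1: (5,4) (3,3) (1,1) (6,0) (4,6) (2,2) (0,5)
row 2: (4,5) (5,6) (6,3) (3,4) (0,2) (1,0) (2,1)
row 3: (3,0) (6,1) (2,5) (1,2) (5,3) (0,6) (4,4)
row 4: (0,1) (4,2) (3,6) (5,5) (2,0) (6,4) (1,3)
row 5: (1,6) (2,4) (4,0) (0,3) (6,5) (5,1) (3,2)
row 6: (6,2) (1,5) (0,4) (2,6) (3,1) (4,3) (5,0)
Orthogonality requires all 49 pairs distinct.
Check by first coordinate: for each symbol s of L1, list the L2 entries in the n cells where L1 = s; they must all differ.
  L1 = 0: L2 entries (in reading order) 0, 5, 2, 6, 1, 3, 4 — all 7 distinct ✓
  L1 = 1: L2 entries (in reading order) 4, 1, 0, 2, 3, 6, 5 — all 7 distinct ✓
  L1 = 2: L2 entries (in reading order) 3, 2, 1, 5, 0, 4, 6 — all 7 distinct ✓
  L1 = 3: L2 entries (in reading order) 5, 3, 4, 0, 6, 2, 1 — all 7 distinct ✓
  L1 = 4: L2 entries (in reading order) 1, 6, 5, 4, 2, 0, 3 — all 7 distinct ✓
  L1 = 5: L2 entries (in reading order) 2, 4, 6, 3, 5, 1, 0 — all 7 distinct ✓
  L1 = 6: L2 entries (in reading order) 6, 0, 3, 1, 4, 5, 2 — all 7 distinct ✓
Every symbol of L1 meets every symbol of L2 exactly once, so all 49 pairs are distinct (49 of 49).
Conclusion: YES.

YES


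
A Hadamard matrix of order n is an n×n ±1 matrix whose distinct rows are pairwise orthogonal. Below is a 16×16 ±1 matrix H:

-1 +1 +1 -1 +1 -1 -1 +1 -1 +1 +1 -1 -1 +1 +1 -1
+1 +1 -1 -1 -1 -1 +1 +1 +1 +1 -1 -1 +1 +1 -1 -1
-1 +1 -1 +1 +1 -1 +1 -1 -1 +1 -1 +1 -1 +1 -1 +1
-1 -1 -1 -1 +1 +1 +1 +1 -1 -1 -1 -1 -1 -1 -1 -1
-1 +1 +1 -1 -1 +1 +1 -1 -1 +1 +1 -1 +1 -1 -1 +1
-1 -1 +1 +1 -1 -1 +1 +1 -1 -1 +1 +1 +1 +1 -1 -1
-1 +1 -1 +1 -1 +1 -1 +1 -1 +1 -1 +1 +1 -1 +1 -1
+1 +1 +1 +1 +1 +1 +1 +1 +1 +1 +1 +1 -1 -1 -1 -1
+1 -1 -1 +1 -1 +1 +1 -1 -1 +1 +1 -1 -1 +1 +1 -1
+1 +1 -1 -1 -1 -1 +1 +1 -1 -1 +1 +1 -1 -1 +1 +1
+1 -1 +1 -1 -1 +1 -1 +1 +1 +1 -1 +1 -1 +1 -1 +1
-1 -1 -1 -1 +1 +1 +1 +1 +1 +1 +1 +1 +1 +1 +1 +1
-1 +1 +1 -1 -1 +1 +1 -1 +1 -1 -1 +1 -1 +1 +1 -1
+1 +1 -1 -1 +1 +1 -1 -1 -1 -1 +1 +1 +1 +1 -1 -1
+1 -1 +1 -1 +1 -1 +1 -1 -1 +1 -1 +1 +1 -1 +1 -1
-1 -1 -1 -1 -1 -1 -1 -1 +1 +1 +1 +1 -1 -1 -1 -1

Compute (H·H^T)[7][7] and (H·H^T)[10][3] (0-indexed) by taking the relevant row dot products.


Row 3 of H: [-1, -1, -1, -1, 1, 1, 1, 1, -1, -1, -1, -1, -1, -1, -1, -1].
Row 7 of H: [1, 1, 1, 1, 1, 1, 1, 1, 1, 1, 1, 1, -1, -1, -1, -1].
Row 10 of H: [1, -1, 1, -1, -1, 1, -1, 1, 1, 1, -1, 1, -1, 1, -1, 1].
(H·H^T)[7][7] = Σ_j H[7][j]·H[7][j] = (1)² + (1)² + (1)² + (1)² + (1)² + (1)² + (1)² + (1)² + (1)² + (1)² + (1)² + (1)² + (-1)² + (-1)² + (-1)² + (-1)² = 1 + 1 + 1 + 1 + 1 + 1 + 1 + 1 + 1 + 1 + 1 + 1 + 1 + 1 + 1 + 1 = 16.
(H·H^T)[10][3] = Σ_j H[10][j]·H[3][j] = (1)·(-1) + (-1)·(-1) + (1)·(-1) + (-1)·(-1) + (-1)·(1) + (1)·(1) + (-1)·(1) + (1)·(1) + (1)·(-1) + (1)·(-1) + (-1)·(-1) + (1)·(-1) + (-1)·(-1) + (1)·(-1) + (-1)·(-1) + (1)·(-1) = -1 + 1 + -1 + 1 + -1 + 1 + -1 + 1 + -1 + -1 + 1 + -1 + 1 + -1 + 1 + -1 = -2.
Rows 10 and 3 are not orthogonal (dot product = -2 ≠ 0), so H is not a Hadamard matrix.

(7,7) entry = 16; (10,3) entry = -2.


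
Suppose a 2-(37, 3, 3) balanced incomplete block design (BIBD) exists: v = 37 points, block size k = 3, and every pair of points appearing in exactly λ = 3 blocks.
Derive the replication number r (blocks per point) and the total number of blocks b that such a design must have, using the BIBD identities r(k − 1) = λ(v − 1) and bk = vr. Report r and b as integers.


Any 2-(v, k, λ) BIBD satisfies two necessary conditions:
  (i)  Each point sits in r blocks, and counting incidences through any fixed point gives r(k − 1) = λ(v − 1), so r = λ(v − 1)/(k − 1).
  (ii) Total incidences bk = vr, so b = vr/k.
Step 1: r = λ(v − 1)/(k − 1) = 3·(37 − 1)/(3 − 1) = 3·36/2 = 108/2 = 54.
Step 2: b = vr/k = 37·54/3 = 1998/3 = 666.
Check integrality: r = 54 ∈ Z ✓, b = 666 ∈ Z ✓.
(These identities are necessary conditions: they determine r and b for any design with these parameters, but do not by themselves prove that one exists.)

r = 54, b = 666.


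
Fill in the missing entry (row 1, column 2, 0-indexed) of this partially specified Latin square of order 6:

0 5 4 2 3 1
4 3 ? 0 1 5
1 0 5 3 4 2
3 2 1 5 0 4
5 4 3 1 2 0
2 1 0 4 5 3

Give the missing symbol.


Row 1 contains symbols [0, 1, 3, 4, 5] — missing [2].
Column 2 contains symbols [0, 1, 3, 4, 5] — missing [2].
The missing symbol must appear in both missing sets; intersection = [2].
Therefore the hidden value is 2.

Missing value = 2.


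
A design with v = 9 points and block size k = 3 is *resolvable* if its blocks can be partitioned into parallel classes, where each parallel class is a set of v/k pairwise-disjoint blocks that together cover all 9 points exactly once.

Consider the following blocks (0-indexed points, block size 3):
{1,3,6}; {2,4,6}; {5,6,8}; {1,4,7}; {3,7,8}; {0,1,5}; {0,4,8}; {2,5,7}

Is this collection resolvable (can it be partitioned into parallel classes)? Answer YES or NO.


v = 9, block size k = 3, number of blocks = 8.
For resolvability, blocks must partition into parallel classes of size v/k = 3.
Total blocks must therefore be a multiple of 3: 8 = 3·2 + 2 ⇒ not divisible ✗.
Resolvable? NO.

NO


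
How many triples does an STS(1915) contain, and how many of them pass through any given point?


An STS(v) is a 2-(v, 3, 1) BIBD: block size k = 3, λ = 1.
Replication: r(k − 1) = λ(v − 1) ⇒ r·2 = 1915 − 1 = 1914 ⇒ r = 957.
Block count: bk = vr ⇒ b·3 = 1915·957 = 1832655 ⇒ b = 610885.

r = 957, b = 610885.


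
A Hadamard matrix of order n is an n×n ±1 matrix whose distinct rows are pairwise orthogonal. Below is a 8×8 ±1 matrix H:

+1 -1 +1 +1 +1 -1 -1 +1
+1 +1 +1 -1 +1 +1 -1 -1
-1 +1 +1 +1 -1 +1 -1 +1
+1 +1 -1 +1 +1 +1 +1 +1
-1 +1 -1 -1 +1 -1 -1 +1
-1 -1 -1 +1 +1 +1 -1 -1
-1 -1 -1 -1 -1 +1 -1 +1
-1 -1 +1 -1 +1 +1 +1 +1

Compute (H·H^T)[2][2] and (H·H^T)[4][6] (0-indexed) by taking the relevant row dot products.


Row 2 of H: [-1, 1, 1, 1, -1, 1, -1, 1].
Row 4 of H: [-1, 1, -1, -1, 1, -1, -1, 1].
Row 6 of H: [-1, -1, -1, -1, -1, 1, -1, 1].
(H·H^T)[2][2] = Σ_j H[2][j]·H[2][j] = (-1)² + (1)² + (1)² + (1)² + (-1)² + (1)² + (-1)² + (1)² = 1 + 1 + 1 + 1 + 1 + 1 + 1 + 1 = 8.
(H·H^T)[4][6] = Σ_j H[4][j]·H[6][j] = (-1)·(-1) + (1)·(-1) + (-1)·(-1) + (-1)·(-1) + (1)·(-1) + (-1)·(1) + (-1)·(-1) + (1)·(1) = 1 + -1 + 1 + 1 + -1 + -1 + 1 + 1 = 2.
Rows 4 and 6 are not orthogonal (dot product = 2 ≠ 0), so H is not a Hadamard matrix.

(2,2) entry = 8; (4,6) entry = 2.


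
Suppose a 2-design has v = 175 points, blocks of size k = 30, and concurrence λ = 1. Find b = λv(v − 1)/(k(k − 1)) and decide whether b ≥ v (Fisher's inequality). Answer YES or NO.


r = λ(v − 1)/(k − 1) = 1·174/29 = 6.
b = vr/k = 175·6/30 = 35.
Fisher's inequality: b ≥ v ⇔ 35 ≥ 175? NO.

NO


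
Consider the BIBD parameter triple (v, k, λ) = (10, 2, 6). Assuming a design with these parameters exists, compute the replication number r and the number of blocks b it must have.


Any 2-(v, k, λ) BIBD satisfies two necessary conditions:
  (i)  Each point sits in r blocks, and counting incidences through any fixed point gives r(k − 1) = λ(v − 1), so r = λ(v − 1)/(k − 1).
  (ii) Total incidences bk = vr, so b = vr/k.
Step 1: r = λ(v − 1)/(k − 1) = 6·(10 − 1)/(2 − 1) = 6·9/1 = 54/1 = 54.
Step 2: b = vr/k = 10·54/2 = 540/2 = 270.
Check integrality: r = 54 ∈ Z ✓, b = 270 ∈ Z ✓.
(These identities are necessary conditions: they determine r and b for any design with these parameters, but do not by themselves prove that one exists.)

r = 54, b = 270.


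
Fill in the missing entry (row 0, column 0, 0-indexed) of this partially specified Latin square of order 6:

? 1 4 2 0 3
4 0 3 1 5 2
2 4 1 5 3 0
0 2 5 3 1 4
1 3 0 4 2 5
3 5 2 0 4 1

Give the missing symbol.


Row 0 contains symbols [0, 1, 2, 3, 4] — missing [5].
Column 0 contains symbols [0, 1, 2, 3, 4] — missing [5].
The missing symbol must appear in both missing sets; intersection = [5].
Therefore the hidden value is 5.

Missing value = 5.


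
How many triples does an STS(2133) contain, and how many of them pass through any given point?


An STS(v) is a 2-(v, 3, 1) BIBD: block size k = 3, λ = 1.
Replication: r(k − 1) = λ(v − 1) ⇒ r·2 = 2133 − 1 = 2132 ⇒ r = 1066.
Block count: b = v(v − 1)/6 = 2133·2132/6 = 4547556/6 = 757926.
(Check via bk = vr: 757926·3 = 2273778 = 2133·1066 = 2273778 ✓.)

r = 1066, b = 757926.


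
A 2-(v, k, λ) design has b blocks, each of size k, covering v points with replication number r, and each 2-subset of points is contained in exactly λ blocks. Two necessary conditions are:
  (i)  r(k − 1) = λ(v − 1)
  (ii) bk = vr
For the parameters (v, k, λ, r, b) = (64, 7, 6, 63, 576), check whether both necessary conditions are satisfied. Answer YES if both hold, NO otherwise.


Condition (i): r(k − 1) = 63·6 = 378; λ(v − 1) = 6·63 = 378. Match? YES.
Condition (ii): bk = 576·7 = 4032; vr = 64·63 = 4032. Match? YES.
Both conditions hold? YES.

YES


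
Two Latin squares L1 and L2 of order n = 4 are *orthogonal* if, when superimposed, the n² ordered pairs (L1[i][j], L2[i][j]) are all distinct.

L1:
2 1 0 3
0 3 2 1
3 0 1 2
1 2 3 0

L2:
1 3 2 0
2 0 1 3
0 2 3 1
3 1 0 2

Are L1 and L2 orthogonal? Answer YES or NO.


Form the n² = 16 superimposed pairs (L1[i][j], L2[i][j]), row by row (rows and columns indexed from 0):
row 0: (2,1) (1,3) (0,2) (3,0)
row 1: (0,2) (3,0) (2,1) (1,3)
row 2: (3,0) (0,2) (1,3) (2,1)
row 3: (1,3) (2,1) (3,0) (0,2)
Orthogonality requires all 16 pairs distinct.
But the pair (0,2) repeats: cell (0,2) has L1 = 0, L2 = 2, and cell (1,0) has L1 = 0, L2 = 2.
A repeated pair means some other pair never occurs (only 4 distinct pairs out of 16), so the squares are not orthogonal.
Conclusion: NO.

NO


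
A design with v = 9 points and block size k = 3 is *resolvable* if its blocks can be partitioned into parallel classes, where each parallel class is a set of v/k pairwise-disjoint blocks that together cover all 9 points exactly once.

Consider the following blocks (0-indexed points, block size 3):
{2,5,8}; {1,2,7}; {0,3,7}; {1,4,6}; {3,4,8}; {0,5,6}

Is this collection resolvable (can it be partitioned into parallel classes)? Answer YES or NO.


v = 9, block size k = 3, number of blocks = 6.
For resolvability, blocks must partition into parallel classes of size v/k = 3.
Total blocks must therefore be a multiple of 3: 6 = 3·2 + 0 ⇒ divisible ✓.
Greedy packing gives 2 candidate class(es). Each should be a full parallel class (size 3, covers all 9 points).
  Class 1 (3 blocks): {2,5,8}; {0,3,7}; {1,4,6}. Points covered: [0, 1, 2, 3, 4, 5, 6, 7, 8].
  Class 2 (3 blocks): {1,2,7}; {3,4,8}; {0,5,6}. Points covered: [0, 1, 2, 3, 4, 5, 6, 7, 8].
All classes full (size 3)? YES. All classes cover every point? YES.
Resolvable? YES.

YES


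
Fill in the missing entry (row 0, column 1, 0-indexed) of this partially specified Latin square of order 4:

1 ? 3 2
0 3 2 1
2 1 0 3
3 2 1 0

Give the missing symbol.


Row 0 contains symbols [1, 2, 3] — missing [0].
Column 1 contains symbols [1, 2, 3] — missing [0].
The missing symbol must appear in both missing sets; intersection = [0].
Therefore the hidden value is 0.

Missing value = 0.


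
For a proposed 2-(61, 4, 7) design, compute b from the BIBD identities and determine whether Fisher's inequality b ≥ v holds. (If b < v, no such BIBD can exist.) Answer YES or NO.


b = λv(v − 1)/(k(k − 1)) = 7·61·60/(4·3) = 25620/12 = 2135.
Compare with v = 61: b ≥ v, so Fisher's inequality holds.

YES


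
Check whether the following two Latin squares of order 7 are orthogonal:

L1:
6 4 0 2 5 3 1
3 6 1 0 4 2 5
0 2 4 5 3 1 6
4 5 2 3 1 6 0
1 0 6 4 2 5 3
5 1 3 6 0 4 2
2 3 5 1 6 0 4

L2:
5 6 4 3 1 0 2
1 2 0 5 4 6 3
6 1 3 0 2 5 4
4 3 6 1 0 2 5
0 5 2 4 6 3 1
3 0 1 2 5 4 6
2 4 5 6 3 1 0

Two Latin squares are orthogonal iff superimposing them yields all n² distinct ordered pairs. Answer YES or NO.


Form the n² = 49 superimposed pairs (L1[i][j], L2[i][j]), row by row (rows and columns indexed from 0):
row 0: (6,5) (4,6) (0,4) (2,3) (5,1) (3,0) (1,2)
row 1: (3,1) (6,2) (1,0) (0,5) (4,4) (2,6) (5,3)
row 2: (0,6) (2,1) (4,3) (5,0) (3,2) (1,5) (6,4)
row 3: (4,4) (5,3) (2,6) (3,1) (1,0) (6,2) (0,5)
row 4: (1,0) (0,5) (6,2) (4,4) (2,6) (5,3) (3,1)
row 5: (5,3) (1,0) (3,1) (6,2) (0,5) (4,4) (2,6)
row 6: (2,2) (3,4) (5,5) (1,6) (6,3) (0,1) (4,0)
Orthogonality requires all 49 pairs distinct.
But the pair (4,4) repeats: cell (1,4) has L1 = 4, L2 = 4, and cell (3,0) has L1 = 4, L2 = 4.
A repeated pair means some other pair never occurs (only 28 distinct pairs out of 49), so the squares are not orthogonal.
Conclusion: NO.

NO


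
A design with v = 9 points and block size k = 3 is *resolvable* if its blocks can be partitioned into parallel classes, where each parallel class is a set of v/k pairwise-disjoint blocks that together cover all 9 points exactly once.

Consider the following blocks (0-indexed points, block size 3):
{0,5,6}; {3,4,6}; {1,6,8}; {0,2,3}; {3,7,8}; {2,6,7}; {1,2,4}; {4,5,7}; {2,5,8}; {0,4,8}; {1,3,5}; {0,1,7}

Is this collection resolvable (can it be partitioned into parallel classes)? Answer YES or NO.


v = 9, block size k = 3, number of blocks = 12.
For resolvability, blocks must partition into parallel classes of size v/k = 3.
Total blocks must therefore be a multiple of 3: 12 = 3·4 + 0 ⇒ divisible ✓.
Greedy packing gives 4 candidate class(es). Each should be a full parallel class (size 3, covers all 9 points).
  Class 1 (3 blocks): {0,5,6}; {3,7,8}; {1,2,4}. Points covered: [0, 1, 2, 3, 4, 5, 6, 7, 8].
  Class 2 (3 blocks): {3,4,6}; {2,5,8}; {0,1,7}. Points covered: [0, 1, 2, 3, 4, 5, 6, 7, 8].
  Class 3 (3 blocks): {1,6,8}; {0,2,3}; {4,5,7}. Points covered: [0, 1, 2, 3, 4, 5, 6, 7, 8].
  Class 4 (3 blocks): {2,6,7}; {0,4,8}; {1,3,5}. Points covered: [0, 1, 2, 3, 4, 5, 6, 7, 8].
All classes full (size 3)? YES. All classes cover every point? YES.
Resolvable? YES.

YES


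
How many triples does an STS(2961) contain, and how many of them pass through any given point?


An STS(v) is a 2-(v, 3, 1) BIBD: block size k = 3, λ = 1.
Replication: r(k − 1) = λ(v − 1) ⇒ r·2 = 2961 − 1 = 2960 ⇒ r = 1480.
Block count: b = v(v − 1)/6 = 2961·2960/6 = 8764560/6 = 1460760.

r = 1480, b = 1460760.


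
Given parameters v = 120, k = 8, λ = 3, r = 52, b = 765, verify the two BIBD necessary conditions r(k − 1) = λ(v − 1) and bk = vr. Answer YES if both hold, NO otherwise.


Condition (i): r(k − 1) = 52·7 = 364; λ(v − 1) = 3·119 = 357. Match? NO.
Condition (ii): bk = 765·8 = 6120; vr = 120·52 = 6240. Match? NO.
Both conditions hold? NO.

NO


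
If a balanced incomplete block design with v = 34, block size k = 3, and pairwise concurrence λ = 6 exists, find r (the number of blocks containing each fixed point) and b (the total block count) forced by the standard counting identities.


Any 2-(v, k, λ) BIBD satisfies two necessary conditions:
  (i)  Each point sits in r blocks, and counting incidences through any fixed point gives r(k − 1) = λ(v − 1), so r = λ(v − 1)/(k − 1).
  (ii) Total incidences bk = vr, so b = vr/k.
Step 1: r = λ(v − 1)/(k − 1) = 6·(34 − 1)/(3 − 1) = 6·33/2 = 198/2 = 99.
Step 2: b = vr/k = 34·99/3 = 3366/3 = 1122.
Check integrality: r = 99 ∈ Z ✓, b = 1122 ∈ Z ✓.
(These identities are necessary conditions: they determine r and b for any design with these parameters, but do not by themselves prove that one exists.)

r = 99, b = 1122.


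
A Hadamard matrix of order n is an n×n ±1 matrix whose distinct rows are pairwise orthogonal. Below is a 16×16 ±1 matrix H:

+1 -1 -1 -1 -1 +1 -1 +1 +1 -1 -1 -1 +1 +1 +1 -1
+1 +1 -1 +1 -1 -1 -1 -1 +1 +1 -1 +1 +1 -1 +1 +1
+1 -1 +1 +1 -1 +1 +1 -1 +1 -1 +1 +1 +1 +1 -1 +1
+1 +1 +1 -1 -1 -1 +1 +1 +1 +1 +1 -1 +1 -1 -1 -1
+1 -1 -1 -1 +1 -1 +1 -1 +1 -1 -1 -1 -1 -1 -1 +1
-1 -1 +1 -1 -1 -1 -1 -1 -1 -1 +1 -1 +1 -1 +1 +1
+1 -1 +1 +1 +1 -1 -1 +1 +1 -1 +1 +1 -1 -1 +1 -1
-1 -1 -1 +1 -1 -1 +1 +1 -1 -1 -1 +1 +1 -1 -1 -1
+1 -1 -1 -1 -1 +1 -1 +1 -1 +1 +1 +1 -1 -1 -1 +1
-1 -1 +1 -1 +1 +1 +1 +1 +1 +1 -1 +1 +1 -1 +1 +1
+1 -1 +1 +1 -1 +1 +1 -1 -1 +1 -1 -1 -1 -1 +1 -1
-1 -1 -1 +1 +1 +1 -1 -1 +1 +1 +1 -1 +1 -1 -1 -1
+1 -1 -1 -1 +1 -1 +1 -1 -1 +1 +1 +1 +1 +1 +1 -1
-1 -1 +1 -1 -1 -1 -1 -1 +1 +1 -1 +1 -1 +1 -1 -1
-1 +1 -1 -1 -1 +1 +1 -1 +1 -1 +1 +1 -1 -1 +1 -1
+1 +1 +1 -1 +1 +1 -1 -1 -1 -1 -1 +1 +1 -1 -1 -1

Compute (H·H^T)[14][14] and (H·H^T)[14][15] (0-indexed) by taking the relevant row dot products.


Row 14 of H: [-1, 1, -1, -1, -1, 1, 1, -1, 1, -1, 1, 1, -1, -1, 1, -1].
Row 15 of H: [1, 1, 1, -1, 1, 1, -1, -1, -1, -1, -1, 1, 1, -1, -1, -1].
(H·H^T)[14][14] = Σ_j H[14][j]·H[14][j] = (-1)² + (1)² + (-1)² + (-1)² + (-1)² + (1)² + (1)² + (-1)² + (1)² + (-1)² + (1)² + (1)² + (-1)² + (-1)² + (1)² + (-1)² = 1 + 1 + 1 + 1 + 1 + 1 + 1 + 1 + 1 + 1 + 1 + 1 + 1 + 1 + 1 + 1 = 16.
(H·H^T)[14][15] = Σ_j H[14][j]·H[15][j] = (-1)·(1) + (1)·(1) + (-1)·(1) + (-1)·(-1) + (-1)·(1) + (1)·(1) + (1)·(-1) + (-1)·(-1) + (1)·(-1) + (-1)·(-1) + (1)·(-1) + (1)·(1) + (-1)·(1) + (-1)·(-1) + (1)·(-1) + (-1)·(-1) = -1 + 1 + -1 + 1 + -1 + 1 + -1 + 1 + -1 + 1 + -1 + 1 + -1 + 1 + -1 + 1 = 0.
So rows 14 and 15 are orthogonal; the diagonal entry equals n = 16.

(14,14) entry = 16; (14,15) entry = 0.


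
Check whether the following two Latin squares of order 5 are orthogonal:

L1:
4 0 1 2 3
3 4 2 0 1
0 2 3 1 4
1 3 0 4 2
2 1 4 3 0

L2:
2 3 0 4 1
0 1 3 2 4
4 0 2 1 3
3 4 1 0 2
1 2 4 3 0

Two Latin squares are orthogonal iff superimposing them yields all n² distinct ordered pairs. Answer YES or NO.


Form the n² = 25 superimposed pairs (L1[i][j], L2[i][j]), row by row (rows and columns indexed from 0):
row 0: (4,2) (0,3) (1,0) (2,4) (3,1)
row 1: (3,0) (4,1) (2,3) (0,2) (1,4)
row 2: (0,4) (2,0) (3,2) (1,1) (4,3)
row 3: (1,3) (3,4) (0,1) (4,0) (2,2)
row 4: (2,1) (1,2) (4,4) (3,3) (0,0)
Orthogonality requires all 25 pairs distinct.
Check by first coordinate: for each symbol s of L1, list the L2 entries in the n cells where L1 = s; they must all differ.
  L1 = 0: L2 entries (in reading order) 3, 2, 4, 1, 0 — all 5 distinct ✓
  L1 = 1: L2 entries (in reading order) 0, 4, 1, 3, 2 — all 5 distinct ✓
  L1 = 2: L2 entries (in reading order) 4, 3, 0, 2, 1 — all 5 distinct ✓
  L1 = 3: L2 entries (in reading order) 1, 0, 2, 4, 3 — all 5 distinct ✓
  L1 = 4: L2 entries (in reading order) 2, 1, 3, 0, 4 — all 5 distinct ✓
Every symbol of L1 meets every symbol of L2 exactly once, so all 25 pairs are distinct (25 of 25).
Conclusion: YES.

YES


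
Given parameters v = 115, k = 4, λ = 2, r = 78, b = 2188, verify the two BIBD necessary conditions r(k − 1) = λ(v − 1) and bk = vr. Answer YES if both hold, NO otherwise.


Condition (i): r(k − 1) = 78·3 = 234; λ(v − 1) = 2·114 = 228. Match? NO.
Condition (ii): bk = 2188·4 = 8752; vr = 115·78 = 8970. Match? NO.
Both conditions hold? NO.

NO


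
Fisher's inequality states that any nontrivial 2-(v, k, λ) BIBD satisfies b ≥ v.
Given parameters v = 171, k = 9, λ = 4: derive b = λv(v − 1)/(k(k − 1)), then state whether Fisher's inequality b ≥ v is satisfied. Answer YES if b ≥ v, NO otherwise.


r = λ(v − 1)/(k − 1) = 4·170/8 = 85.
b = vr/k = 171·85/9 = 1615.
Fisher's inequality: b ≥ v ⇔ 1615 ≥ 171? YES.

YES


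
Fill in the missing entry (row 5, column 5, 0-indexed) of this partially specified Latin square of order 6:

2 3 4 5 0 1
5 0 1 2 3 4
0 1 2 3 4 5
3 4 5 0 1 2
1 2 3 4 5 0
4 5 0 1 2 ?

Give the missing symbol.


Row 5 contains symbols [0, 1, 2, 4, 5] — missing [3].
Column 5 contains symbols [0, 1, 2, 4, 5] — missing [3].
The missing symbol must appear in both missing sets; intersection = [3].
Therefore the hidden value is 3.

Missing value = 3.


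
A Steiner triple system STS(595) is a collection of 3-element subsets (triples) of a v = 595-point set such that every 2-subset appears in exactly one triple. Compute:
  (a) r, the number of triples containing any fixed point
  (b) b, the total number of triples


An STS(v) is a 2-(v, 3, 1) BIBD: block size k = 3, λ = 1.
Replication: r(k − 1) = λ(v − 1) ⇒ r·2 = 595 − 1 = 594 ⇒ r = 297.
Block count: bk = vr ⇒ b·3 = 595·297 = 176715 ⇒ b = 58905.

r = 297, b = 58905.


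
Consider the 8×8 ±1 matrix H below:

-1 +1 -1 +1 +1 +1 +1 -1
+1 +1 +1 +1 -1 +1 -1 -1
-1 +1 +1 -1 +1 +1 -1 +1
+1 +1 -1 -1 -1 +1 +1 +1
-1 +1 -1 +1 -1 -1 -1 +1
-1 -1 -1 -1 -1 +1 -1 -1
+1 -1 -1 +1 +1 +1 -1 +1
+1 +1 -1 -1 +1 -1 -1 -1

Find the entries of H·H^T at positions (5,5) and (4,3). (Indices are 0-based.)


Row 3 of H: [1, 1, -1, -1, -1, 1, 1, 1].
Row 4 of H: [-1, 1, -1, 1, -1, -1, -1, 1].
Row 5 of H: [-1, -1, -1, -1, -1, 1, -1, -1].
(H·H^T)[5][5] = Σ_j H[5][j]·H[5][j] = (-1)² + (-1)² + (-1)² + (-1)² + (-1)² + (1)² + (-1)² + (-1)² = 1 + 1 + 1 + 1 + 1 + 1 + 1 + 1 = 8.
(H·H^T)[4][3] = Σ_j H[4][j]·H[3][j] = (-1)·(1) + (1)·(1) + (-1)·(-1) + (1)·(-1) + (-1)·(-1) + (-1)·(1) + (-1)·(1) + (1)·(1) = -1 + 1 + 1 + -1 + 1 + -1 + -1 + 1 = 0.
So rows 4 and 3 are orthogonal; the diagonal entry equals n = 8.

(5,5) entry = 8; (4,3) entry = 0.


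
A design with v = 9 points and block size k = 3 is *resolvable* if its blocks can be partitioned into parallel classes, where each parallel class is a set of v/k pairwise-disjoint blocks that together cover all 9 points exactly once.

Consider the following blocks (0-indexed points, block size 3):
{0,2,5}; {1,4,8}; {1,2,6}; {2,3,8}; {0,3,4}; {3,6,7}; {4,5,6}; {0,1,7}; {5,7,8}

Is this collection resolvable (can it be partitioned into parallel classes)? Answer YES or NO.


v = 9, block size k = 3, number of blocks = 9.
For resolvability, blocks must partition into parallel classes of size v/k = 3.
Total blocks must therefore be a multiple of 3: 9 = 3·3 + 0 ⇒ divisible ✓.
Greedy packing gives 3 candidate class(es). Each should be a full parallel class (size 3, covers all 9 points).
  Class 1 (3 blocks): {0,2,5}; {1,4,8}; {3,6,7}. Points covered: [0, 1, 2, 3, 4, 5, 6, 7, 8].
  Class 2 (3 blocks): {1,2,6}; {0,3,4}; {5,7,8}. Points covered: [0, 1, 2, 3, 4, 5, 6, 7, 8].
  Class 3 (3 blocks): {2,3,8}; {4,5,6}; {0,1,7}. Points covered: [0, 1, 2, 3, 4, 5, 6, 7, 8].
All classes full (size 3)? YES. All classes cover every point? YES.
Resolvable? YES.

YES


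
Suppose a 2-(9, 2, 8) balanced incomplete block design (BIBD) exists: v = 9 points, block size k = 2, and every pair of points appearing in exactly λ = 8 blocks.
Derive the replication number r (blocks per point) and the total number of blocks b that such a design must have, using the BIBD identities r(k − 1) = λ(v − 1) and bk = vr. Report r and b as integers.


Any 2-(v, k, λ) BIBD satisfies two necessary conditions:
  (i)  Each point sits in r blocks, and counting incidences through any fixed point gives r(k − 1) = λ(v − 1), so r = λ(v − 1)/(k − 1).
  (ii) Total incidences bk = vr, so b = vr/k.
Step 1: r = λ(v − 1)/(k − 1) = 8·(9 − 1)/(2 − 1) = 8·8/1 = 64/1 = 64.
Step 2: b = vr/k = 9·64/2 = 576/2 = 288.
Check integrality: r = 64 ∈ Z ✓, b = 288 ∈ Z ✓.
(These identities are necessary conditions: they determine r and b for any design with these parameters, but do not by themselves prove that one exists.)

r = 64, b = 288.


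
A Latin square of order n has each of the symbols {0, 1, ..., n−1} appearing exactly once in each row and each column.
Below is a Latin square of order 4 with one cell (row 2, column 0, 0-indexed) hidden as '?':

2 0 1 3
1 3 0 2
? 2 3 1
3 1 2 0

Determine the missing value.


Row 2 contains symbols [1, 2, 3] — missing [0].
Column 0 contains symbols [1, 2, 3] — missing [0].
The missing symbol must appear in both missing sets; intersection = [0].
Therefore the hidden value is 0.

Missing value = 0.


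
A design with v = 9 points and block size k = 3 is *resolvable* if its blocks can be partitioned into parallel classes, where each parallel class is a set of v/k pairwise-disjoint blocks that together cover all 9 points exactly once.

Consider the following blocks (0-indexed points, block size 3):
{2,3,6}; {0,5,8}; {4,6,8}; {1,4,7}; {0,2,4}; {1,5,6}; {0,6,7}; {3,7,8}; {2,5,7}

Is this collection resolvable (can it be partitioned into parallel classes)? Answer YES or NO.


v = 9, block size k = 3, number of blocks = 9.
For resolvability, blocks must partition into parallel classes of size v/k = 3.
Total blocks must therefore be a multiple of 3: 9 = 3·3 + 0 ⇒ divisible ✓.
Consider block {4,6,8}. The only other block(s) in the collection disjoint from it are {2,5,7} — just 1 block(s). Any parallel class containing {4,6,8} would need 2 other blocks each disjoint from it, so no parallel class of size 3 can contain {4,6,8}.
Since every block must belong to some parallel class in a resolution, the collection cannot be partitioned into parallel classes.
Resolvable? NO.

NO


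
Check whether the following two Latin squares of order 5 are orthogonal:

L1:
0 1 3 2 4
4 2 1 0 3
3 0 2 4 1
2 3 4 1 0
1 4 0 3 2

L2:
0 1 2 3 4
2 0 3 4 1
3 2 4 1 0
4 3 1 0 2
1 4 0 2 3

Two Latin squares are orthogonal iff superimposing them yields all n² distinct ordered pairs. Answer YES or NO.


Form the n² = 25 superimposed pairs (L1[i][j], L2[i][j]), row by row (rows and columns indexed from 0):
row 0: (0,0) (1,1) (3,2) (2,3) (4,4)
row 1: (4,2) (2,0) (1,3) (0,4) (3,1)
row 2: (3,3) (0,2) (2,4) (4,1) (1,0)
row 3: (2,4) (3,3) (4,1) (1,0) (0,2)
row 4: (1,1) (4,4) (0,0) (3,2) (2,3)
Orthogonality requires all 25 pairs distinct.
But the pair (2,4) repeats: cell (2,2) has L1 = 2, L2 = 4, and cell (3,0) has L1 = 2, L2 = 4.
A repeated pair means some other pair never occurs (only 15 distinct pairs out of 25), so the squares are not orthogonal.
Conclusion: NO.

NO


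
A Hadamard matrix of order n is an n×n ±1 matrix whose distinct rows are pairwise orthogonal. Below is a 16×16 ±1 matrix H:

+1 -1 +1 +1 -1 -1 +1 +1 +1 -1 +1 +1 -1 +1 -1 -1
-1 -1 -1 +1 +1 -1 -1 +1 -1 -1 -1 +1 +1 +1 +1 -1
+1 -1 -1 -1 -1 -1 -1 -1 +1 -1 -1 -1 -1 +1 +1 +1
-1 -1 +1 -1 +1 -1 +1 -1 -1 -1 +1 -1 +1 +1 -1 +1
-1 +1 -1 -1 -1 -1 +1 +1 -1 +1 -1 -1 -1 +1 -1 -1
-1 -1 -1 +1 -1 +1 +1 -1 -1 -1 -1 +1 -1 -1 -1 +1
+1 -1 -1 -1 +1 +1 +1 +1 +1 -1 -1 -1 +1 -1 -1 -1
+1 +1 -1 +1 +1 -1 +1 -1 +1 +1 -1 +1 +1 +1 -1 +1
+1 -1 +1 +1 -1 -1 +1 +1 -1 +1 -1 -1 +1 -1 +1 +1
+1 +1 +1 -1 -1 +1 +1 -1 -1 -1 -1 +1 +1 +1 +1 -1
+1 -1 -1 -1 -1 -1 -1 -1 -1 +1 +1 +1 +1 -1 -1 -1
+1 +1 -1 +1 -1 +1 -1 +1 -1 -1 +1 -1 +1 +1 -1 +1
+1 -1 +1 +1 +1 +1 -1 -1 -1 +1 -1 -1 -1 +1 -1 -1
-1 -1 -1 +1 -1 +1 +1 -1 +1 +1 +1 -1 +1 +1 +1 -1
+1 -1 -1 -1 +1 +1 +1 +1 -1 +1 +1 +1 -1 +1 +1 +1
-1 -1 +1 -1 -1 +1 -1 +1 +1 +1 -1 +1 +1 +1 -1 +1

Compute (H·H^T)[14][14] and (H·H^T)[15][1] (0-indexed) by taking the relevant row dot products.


Row 1 of H: [-1, -1, -1, 1, 1, -1, -1, 1, -1, -1, -1, 1, 1, 1, 1, -1].
Row 14 of H: [1, -1, -1, -1, 1, 1, 1, 1, -1, 1, 1, 1, -1, 1, 1, 1].
Row 15 of H: [-1, -1, 1, -1, -1, 1, -1, 1, 1, 1, -1, 1, 1, 1, -1, 1].
(H·H^T)[14][14] = Σ_j H[14][j]·H[14][j] = (1)² + (-1)² + (-1)² + (-1)² + (1)² + (1)² + (1)² + (1)² + (-1)² + (1)² + (1)² + (1)² + (-1)² + (1)² + (1)² + (1)² = 1 + 1 + 1 + 1 + 1 + 1 + 1 + 1 + 1 + 1 + 1 + 1 + 1 + 1 + 1 + 1 = 16.
(H·H^T)[15][1] = Σ_j H[15][j]·H[1][j] = (-1)·(-1) + (-1)·(-1) + (1)·(-1) + (-1)·(1) + (-1)·(1) + (1)·(-1) + (-1)·(-1) + (1)·(1) + (1)·(-1) + (1)·(-1) + (-1)·(-1) + (1)·(1) + (1)·(1) + (1)·(1) + (-1)·(1) + (1)·(-1) = 1 + 1 + -1 + -1 + -1 + -1 + 1 + 1 + -1 + -1 + 1 + 1 + 1 + 1 + -1 + -1 = 0.
So rows 15 and 1 are orthogonal; the diagonal entry equals n = 16.

(14,14) entry = 16; (15,1) entry = 0.


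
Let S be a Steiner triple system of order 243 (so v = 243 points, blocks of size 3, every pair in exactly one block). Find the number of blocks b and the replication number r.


An STS(v) is a 2-(v, 3, 1) BIBD: block size k = 3, λ = 1.
Replication: r(k − 1) = λ(v − 1) ⇒ r·2 = 243 − 1 = 242 ⇒ r = 121.
Block count: b = v(v − 1)/6 = 243·242/6 = 58806/6 = 9801.
(Check via bk = vr: 9801·3 = 29403 = 243·121 = 29403 ✓.)

r = 121, b = 9801.


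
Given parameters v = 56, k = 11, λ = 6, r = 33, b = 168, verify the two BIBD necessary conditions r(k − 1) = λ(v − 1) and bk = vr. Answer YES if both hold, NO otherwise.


Condition (i): r(k − 1) = 33·10 = 330; λ(v − 1) = 6·55 = 330. Match? YES.
Condition (ii): bk = 168·11 = 1848; vr = 56·33 = 1848. Match? YES.
Both conditions hold? YES.

YES


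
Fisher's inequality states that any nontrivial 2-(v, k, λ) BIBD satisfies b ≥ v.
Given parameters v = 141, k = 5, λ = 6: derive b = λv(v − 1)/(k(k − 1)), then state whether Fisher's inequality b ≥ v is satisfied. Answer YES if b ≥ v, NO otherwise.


r = λ(v − 1)/(k − 1) = 6·140/4 = 210.
b = vr/k = 141·210/5 = 5922.
Fisher's inequality: b ≥ v ⇔ 5922 ≥ 141? YES.

YES


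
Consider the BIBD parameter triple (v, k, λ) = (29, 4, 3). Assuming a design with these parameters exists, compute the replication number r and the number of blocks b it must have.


Any 2-(v, k, λ) BIBD satisfies two necessary conditions:
  (i)  Each point sits in r blocks, and counting incidences through any fixed point gives r(k − 1) = λ(v − 1), so r = λ(v − 1)/(k − 1).
  (ii) Total incidences bk = vr, so b = vr/k.
Step 1: r = λ(v − 1)/(k − 1) = 3·(29 − 1)/(4 − 1) = 3·28/3 = 84/3 = 28.
Step 2: b = vr/k = 29·28/4 = 812/4 = 203.
Check integrality: r = 28 ∈ Z ✓, b = 203 ∈ Z ✓.
(These identities are necessary conditions: they determine r and b for any design with these parameters, but do not by themselves prove that one exists.)

r = 28, b = 203.


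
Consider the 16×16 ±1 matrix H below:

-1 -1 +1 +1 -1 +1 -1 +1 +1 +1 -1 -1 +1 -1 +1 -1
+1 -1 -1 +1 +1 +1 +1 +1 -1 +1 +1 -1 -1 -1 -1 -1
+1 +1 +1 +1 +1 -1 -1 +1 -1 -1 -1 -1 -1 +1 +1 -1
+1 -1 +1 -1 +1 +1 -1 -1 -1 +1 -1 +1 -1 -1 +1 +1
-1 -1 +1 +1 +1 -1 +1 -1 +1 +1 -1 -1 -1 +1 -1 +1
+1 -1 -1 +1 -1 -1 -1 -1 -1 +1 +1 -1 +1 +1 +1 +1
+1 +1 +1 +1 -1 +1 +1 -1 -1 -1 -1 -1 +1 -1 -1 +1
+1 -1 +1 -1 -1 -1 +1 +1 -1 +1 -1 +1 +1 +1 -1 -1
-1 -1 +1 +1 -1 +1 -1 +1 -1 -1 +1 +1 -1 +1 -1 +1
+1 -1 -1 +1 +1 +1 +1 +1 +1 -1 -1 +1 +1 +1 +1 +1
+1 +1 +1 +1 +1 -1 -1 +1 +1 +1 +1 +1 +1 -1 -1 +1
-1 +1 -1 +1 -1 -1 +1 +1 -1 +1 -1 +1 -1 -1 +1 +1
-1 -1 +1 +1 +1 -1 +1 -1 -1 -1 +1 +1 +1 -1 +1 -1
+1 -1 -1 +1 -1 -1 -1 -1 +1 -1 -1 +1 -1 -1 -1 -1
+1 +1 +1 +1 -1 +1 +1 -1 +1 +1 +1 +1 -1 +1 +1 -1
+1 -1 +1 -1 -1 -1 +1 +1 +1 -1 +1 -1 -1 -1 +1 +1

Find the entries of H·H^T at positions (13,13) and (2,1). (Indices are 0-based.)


Row 1 of H: [1, -1, -1, 1, 1, 1, 1, 1, -1, 1, 1, -1, -1, -1, -1, -1].
Row 2 of H: [1, 1, 1, 1, 1, -1, -1, 1, -1, -1, -1, -1, -1, 1, 1, -1].
Row 13 of H: [1, -1, -1, 1, -1, -1, -1, -1, 1, -1, -1, 1, -1, -1, -1, -1].
(H·H^T)[13][13] = Σ_j H[13][j]·H[13][j] = (1)² + (-1)² + (-1)² + (1)² + (-1)² + (-1)² + (-1)² + (-1)² + (1)² + (-1)² + (-1)² + (1)² + (-1)² + (-1)² + (-1)² + (-1)² = 1 + 1 + 1 + 1 + 1 + 1 + 1 + 1 + 1 + 1 + 1 + 1 + 1 + 1 + 1 + 1 = 16.
(H·H^T)[2][1] = Σ_j H[2][j]·H[1][j] = (1)·(1) + (1)·(-1) + (1)·(-1) + (1)·(1) + (1)·(1) + (-1)·(1) + (-1)·(1) + (1)·(1) + (-1)·(-1) + (-1)·(1) + (-1)·(1) + (-1)·(-1) + (-1)·(-1) + (1)·(-1) + (1)·(-1) + (-1)·(-1) = 1 + -1 + -1 + 1 + 1 + -1 + -1 + 1 + 1 + -1 + -1 + 1 + 1 + -1 + -1 + 1 = 0.
So rows 2 and 1 are orthogonal; the diagonal entry equals n = 16.

(13,13) entry = 16; (2,1) entry = 0.


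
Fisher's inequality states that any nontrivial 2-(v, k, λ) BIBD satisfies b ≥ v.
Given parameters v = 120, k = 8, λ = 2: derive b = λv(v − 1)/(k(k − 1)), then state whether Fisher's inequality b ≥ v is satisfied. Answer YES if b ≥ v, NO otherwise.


r = λ(v − 1)/(k − 1) = 2·119/7 = 34.
b = vr/k = 120·34/8 = 510.
Fisher's inequality: b ≥ v ⇔ 510 ≥ 120? YES.

YES


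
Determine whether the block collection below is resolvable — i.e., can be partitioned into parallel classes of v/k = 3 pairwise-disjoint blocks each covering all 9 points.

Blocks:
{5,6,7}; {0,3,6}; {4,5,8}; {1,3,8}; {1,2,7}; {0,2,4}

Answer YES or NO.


v = 9, block size k = 3, number of blocks = 6.
For resolvability, blocks must partition into parallel classes of size v/k = 3.
Total blocks must therefore be a multiple of 3: 6 = 3·2 + 0 ⇒ divisible ✓.
Greedy packing gives 2 candidate class(es). Each should be a full parallel class (size 3, covers all 9 points).
  Class 1 (3 blocks): {5,6,7}; {1,3,8}; {0,2,4}. Points covered: [0, 1, 2, 3, 4, 5, 6, 7, 8].
  Class 2 (3 blocks): {0,3,6}; {4,5,8}; {1,2,7}. Points covered: [0, 1, 2, 3, 4, 5, 6, 7, 8].
All classes full (size 3)? YES. All classes cover every point? YES.
Resolvable? YES.

YES
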